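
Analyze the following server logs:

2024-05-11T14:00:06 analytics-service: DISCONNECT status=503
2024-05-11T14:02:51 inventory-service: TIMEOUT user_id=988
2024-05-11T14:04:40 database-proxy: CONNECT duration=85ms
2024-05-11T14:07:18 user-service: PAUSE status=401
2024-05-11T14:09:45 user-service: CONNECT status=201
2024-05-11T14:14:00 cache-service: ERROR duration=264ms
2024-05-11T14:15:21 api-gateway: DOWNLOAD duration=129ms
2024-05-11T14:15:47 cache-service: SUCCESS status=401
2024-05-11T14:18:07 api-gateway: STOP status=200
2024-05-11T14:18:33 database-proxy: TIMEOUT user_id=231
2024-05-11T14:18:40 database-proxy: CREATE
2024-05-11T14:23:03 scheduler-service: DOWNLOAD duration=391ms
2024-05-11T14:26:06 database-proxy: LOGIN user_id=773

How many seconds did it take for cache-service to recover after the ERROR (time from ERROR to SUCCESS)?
107

To calculate recovery time:

1. Find ERROR event for cache-service: 2024-05-11T14:14:00
2. Find next SUCCESS event for cache-service: 2024-05-11T14:15:47
3. Recovery time: 2024-05-11T14:15:47 - 2024-05-11T14:14:00 = 107 seconds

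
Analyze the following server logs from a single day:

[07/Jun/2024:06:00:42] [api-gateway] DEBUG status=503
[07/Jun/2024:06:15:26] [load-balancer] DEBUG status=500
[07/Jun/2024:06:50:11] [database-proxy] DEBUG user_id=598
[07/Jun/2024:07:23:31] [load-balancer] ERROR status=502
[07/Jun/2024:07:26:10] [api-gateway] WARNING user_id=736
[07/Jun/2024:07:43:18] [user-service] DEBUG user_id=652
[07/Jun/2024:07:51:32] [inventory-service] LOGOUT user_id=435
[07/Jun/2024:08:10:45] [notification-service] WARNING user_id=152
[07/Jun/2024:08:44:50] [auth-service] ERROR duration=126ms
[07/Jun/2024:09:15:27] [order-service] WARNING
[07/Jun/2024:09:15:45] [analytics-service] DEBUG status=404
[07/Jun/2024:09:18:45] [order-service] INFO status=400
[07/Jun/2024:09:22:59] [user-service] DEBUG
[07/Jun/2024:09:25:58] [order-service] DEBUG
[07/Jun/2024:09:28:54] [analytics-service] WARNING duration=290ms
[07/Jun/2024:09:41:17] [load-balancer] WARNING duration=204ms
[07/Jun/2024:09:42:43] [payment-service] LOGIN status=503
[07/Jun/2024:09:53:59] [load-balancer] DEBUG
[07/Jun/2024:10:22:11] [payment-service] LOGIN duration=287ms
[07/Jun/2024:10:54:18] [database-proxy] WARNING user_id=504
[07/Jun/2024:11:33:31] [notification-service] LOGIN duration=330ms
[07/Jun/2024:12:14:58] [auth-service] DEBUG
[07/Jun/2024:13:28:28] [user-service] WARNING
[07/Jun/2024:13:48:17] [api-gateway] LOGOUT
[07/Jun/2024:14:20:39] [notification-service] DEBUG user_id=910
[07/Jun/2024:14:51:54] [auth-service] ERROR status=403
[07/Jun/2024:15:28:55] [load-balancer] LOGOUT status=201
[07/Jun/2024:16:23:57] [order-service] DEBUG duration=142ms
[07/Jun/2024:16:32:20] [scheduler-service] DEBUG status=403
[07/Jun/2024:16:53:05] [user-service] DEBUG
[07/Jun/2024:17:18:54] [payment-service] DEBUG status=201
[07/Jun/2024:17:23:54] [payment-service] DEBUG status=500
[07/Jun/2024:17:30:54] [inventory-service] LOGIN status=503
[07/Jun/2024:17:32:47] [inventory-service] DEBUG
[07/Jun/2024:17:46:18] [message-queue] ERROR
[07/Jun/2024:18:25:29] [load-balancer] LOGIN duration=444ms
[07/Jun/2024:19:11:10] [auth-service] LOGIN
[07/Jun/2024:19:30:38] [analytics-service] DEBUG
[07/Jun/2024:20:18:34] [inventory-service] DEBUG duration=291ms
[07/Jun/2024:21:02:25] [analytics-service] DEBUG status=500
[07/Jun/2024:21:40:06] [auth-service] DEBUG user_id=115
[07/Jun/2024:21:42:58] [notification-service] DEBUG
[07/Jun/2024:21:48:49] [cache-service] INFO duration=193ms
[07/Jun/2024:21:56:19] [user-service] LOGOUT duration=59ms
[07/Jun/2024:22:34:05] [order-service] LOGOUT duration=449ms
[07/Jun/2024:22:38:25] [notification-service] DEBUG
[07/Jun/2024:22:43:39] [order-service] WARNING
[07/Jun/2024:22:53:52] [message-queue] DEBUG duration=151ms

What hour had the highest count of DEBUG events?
9

To find the peak hour:

1. Group all DEBUG events by hour
2. Count events in each hour
3. Find hour with maximum count
4. Peak hour: 9 (with 4 events)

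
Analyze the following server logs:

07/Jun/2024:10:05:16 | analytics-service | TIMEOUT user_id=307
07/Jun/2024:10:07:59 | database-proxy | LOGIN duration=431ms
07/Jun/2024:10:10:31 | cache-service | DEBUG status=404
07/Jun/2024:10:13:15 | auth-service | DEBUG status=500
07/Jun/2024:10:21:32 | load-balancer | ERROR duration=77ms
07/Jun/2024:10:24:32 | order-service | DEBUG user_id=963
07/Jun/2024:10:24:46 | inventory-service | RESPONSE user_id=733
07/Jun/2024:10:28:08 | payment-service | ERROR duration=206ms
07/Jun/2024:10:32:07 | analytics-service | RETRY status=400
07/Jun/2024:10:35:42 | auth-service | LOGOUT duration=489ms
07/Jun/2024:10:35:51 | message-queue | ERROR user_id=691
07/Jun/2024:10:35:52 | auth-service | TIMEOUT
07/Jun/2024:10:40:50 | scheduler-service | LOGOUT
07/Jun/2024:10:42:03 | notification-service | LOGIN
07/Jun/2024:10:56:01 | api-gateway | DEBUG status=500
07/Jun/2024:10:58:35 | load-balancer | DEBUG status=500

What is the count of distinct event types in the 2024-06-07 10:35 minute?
3

To count unique event types:

1. Filter events in the minute starting at 2024-06-07 10:35
2. Extract event types from matching entries
3. Count unique types: 3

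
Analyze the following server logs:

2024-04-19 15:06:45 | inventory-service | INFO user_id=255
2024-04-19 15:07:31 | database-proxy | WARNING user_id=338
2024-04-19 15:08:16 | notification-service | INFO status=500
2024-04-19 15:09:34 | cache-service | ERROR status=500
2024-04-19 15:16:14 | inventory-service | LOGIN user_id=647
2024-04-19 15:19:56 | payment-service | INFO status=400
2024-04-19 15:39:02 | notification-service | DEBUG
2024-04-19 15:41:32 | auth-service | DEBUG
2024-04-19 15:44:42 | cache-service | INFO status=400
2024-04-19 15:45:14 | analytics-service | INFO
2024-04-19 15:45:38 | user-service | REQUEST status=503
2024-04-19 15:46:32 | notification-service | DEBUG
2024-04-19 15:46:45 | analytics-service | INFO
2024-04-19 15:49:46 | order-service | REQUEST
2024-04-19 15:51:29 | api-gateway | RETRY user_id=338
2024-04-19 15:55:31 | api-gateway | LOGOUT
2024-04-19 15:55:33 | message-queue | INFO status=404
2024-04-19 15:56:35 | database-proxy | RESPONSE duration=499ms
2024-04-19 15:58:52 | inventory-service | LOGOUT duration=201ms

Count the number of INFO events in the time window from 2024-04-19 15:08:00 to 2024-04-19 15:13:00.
1

To count events in the time window:

1. Window boundaries: 2024-04-19 15:08:00 to 2024-04-19 15:13:00
2. Filter for INFO events within this window
3. Count matching events: 1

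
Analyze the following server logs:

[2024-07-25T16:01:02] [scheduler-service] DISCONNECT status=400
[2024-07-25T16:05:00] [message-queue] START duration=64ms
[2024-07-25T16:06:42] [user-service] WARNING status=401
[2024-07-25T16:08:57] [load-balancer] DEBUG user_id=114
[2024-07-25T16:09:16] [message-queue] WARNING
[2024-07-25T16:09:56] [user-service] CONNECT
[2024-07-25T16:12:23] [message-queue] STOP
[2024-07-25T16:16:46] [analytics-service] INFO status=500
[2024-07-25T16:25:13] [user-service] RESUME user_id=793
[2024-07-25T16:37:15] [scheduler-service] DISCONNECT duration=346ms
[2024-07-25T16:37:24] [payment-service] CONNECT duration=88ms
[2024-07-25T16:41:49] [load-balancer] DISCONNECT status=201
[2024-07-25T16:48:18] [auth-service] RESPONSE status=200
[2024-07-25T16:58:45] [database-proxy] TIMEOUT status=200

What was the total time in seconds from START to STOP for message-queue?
443

To calculate state duration:

1. Find START event for message-queue: 2024-07-25T16:05:00
2. Find STOP event for message-queue: 2024-07-25T16:12:23
3. Calculate duration: 2024-07-25T16:12:23 - 2024-07-25T16:05:00 = 443 seconds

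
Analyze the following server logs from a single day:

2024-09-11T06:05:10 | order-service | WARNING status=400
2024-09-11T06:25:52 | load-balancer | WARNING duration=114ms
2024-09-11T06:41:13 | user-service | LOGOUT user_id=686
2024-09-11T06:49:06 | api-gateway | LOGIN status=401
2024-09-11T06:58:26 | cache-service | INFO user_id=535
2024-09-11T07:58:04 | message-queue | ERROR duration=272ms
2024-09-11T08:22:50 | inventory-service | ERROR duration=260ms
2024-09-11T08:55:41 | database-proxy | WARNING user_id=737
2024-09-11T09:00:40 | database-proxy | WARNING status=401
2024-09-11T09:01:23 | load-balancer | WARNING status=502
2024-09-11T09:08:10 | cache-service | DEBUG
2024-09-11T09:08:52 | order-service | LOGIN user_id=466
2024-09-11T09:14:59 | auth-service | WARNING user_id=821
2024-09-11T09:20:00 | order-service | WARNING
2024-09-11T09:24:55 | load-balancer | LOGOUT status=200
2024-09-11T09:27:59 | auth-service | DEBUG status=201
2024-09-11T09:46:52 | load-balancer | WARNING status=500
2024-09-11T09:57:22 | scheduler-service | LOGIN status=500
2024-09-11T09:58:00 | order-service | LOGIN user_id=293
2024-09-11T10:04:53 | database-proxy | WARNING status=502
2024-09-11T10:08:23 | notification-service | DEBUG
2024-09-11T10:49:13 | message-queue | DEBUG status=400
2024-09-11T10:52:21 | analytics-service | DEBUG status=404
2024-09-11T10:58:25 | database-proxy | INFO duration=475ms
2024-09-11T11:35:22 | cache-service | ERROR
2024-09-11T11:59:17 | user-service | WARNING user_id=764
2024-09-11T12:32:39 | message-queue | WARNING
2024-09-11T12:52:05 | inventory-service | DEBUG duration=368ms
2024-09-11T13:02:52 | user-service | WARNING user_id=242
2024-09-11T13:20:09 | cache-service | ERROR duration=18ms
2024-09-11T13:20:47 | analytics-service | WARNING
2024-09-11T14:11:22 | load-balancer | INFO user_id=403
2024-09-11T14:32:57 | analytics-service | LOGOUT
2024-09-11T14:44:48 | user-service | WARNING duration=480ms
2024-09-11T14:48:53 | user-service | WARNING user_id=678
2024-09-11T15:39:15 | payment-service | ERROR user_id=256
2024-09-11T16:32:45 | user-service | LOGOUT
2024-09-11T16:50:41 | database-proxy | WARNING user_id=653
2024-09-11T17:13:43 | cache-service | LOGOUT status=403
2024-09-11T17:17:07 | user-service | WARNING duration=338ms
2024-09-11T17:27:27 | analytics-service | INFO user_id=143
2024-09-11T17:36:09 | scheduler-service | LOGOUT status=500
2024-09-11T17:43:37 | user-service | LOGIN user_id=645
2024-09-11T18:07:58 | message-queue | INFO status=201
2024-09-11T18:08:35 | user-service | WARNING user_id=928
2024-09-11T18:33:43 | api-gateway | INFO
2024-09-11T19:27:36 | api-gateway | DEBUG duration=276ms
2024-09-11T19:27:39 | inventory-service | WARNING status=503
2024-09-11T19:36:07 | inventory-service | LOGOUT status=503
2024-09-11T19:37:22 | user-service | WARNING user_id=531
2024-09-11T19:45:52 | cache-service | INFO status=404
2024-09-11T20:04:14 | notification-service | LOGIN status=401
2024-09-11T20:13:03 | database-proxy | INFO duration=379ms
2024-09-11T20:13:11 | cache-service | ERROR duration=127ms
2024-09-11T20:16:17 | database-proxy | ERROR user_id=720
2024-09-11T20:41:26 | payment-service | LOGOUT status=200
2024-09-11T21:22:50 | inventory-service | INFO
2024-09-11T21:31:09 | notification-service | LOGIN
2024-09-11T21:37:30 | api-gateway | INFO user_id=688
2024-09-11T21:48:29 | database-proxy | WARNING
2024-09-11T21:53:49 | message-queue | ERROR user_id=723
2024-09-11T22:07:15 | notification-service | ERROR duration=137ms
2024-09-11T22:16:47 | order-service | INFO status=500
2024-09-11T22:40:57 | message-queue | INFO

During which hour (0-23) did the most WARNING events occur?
9

To find the peak hour:

1. Group all WARNING events by hour
2. Count events in each hour
3. Find hour with maximum count
4. Peak hour: 9 (with 5 events)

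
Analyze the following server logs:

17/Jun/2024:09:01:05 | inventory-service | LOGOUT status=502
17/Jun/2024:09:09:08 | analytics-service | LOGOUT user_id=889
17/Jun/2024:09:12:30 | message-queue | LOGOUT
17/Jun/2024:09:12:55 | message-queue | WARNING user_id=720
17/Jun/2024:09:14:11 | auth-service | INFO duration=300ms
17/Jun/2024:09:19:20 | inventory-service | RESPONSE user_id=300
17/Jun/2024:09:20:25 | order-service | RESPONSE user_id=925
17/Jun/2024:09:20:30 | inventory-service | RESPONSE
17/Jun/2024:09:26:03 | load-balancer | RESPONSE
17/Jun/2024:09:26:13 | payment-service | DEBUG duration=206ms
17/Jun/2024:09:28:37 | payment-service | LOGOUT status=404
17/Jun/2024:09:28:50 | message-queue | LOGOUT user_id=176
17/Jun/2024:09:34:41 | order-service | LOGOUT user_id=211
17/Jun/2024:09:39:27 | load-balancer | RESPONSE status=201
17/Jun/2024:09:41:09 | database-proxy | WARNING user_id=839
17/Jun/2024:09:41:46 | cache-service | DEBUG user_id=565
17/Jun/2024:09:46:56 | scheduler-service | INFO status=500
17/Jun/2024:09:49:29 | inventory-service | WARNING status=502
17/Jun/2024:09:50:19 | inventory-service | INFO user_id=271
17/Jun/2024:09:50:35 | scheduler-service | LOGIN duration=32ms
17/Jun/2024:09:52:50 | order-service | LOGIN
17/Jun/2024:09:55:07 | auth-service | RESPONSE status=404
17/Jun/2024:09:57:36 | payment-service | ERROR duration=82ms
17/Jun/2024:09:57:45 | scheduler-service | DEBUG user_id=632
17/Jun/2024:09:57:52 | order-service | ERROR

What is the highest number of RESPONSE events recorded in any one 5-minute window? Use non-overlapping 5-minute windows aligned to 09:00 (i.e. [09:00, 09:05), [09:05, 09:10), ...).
2

To find the burst window:

1. Divide the log period into non-overlapping 5-minute windows starting at 09:00
2. Count RESPONSE events in each window
3. Find the window with maximum count
4. Maximum events in a window: 2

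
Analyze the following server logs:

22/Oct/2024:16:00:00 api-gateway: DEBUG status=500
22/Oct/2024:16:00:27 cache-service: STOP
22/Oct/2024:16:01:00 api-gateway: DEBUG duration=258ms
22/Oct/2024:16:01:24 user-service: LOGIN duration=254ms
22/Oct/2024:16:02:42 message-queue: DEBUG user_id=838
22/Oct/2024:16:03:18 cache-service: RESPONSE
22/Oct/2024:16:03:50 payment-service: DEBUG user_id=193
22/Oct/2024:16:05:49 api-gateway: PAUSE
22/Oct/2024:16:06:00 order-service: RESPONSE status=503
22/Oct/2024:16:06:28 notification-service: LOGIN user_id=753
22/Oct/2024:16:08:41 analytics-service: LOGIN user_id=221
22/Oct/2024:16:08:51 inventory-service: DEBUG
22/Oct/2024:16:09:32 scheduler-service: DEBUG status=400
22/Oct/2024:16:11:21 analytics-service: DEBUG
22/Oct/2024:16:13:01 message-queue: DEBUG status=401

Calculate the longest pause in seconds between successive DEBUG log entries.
301

To find the longest gap:

1. Extract all DEBUG events in chronological order
2. Calculate time differences between consecutive events
3. Find the maximum difference
4. Longest gap: 301 seconds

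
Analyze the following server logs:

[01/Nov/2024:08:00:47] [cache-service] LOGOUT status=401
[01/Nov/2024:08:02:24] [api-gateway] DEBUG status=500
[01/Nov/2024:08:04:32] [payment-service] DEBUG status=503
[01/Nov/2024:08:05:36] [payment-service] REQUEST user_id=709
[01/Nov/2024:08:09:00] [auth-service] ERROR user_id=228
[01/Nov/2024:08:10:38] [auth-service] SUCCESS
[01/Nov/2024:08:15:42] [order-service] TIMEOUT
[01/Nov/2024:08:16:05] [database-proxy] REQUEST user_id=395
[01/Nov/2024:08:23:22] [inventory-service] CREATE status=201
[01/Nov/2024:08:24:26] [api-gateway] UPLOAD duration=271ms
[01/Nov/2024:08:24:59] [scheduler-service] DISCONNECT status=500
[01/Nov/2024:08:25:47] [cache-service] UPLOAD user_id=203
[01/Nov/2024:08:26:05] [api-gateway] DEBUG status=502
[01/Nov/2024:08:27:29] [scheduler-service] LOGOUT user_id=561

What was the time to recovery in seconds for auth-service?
98

To calculate recovery time:

1. Find ERROR event for auth-service: 01/Nov/2024:08:09:00
2. Find next SUCCESS event for auth-service: 01/Nov/2024:08:10:38
3. Recovery time: 01/Nov/2024:08:10:38 - 01/Nov/2024:08:09:00 = 98 seconds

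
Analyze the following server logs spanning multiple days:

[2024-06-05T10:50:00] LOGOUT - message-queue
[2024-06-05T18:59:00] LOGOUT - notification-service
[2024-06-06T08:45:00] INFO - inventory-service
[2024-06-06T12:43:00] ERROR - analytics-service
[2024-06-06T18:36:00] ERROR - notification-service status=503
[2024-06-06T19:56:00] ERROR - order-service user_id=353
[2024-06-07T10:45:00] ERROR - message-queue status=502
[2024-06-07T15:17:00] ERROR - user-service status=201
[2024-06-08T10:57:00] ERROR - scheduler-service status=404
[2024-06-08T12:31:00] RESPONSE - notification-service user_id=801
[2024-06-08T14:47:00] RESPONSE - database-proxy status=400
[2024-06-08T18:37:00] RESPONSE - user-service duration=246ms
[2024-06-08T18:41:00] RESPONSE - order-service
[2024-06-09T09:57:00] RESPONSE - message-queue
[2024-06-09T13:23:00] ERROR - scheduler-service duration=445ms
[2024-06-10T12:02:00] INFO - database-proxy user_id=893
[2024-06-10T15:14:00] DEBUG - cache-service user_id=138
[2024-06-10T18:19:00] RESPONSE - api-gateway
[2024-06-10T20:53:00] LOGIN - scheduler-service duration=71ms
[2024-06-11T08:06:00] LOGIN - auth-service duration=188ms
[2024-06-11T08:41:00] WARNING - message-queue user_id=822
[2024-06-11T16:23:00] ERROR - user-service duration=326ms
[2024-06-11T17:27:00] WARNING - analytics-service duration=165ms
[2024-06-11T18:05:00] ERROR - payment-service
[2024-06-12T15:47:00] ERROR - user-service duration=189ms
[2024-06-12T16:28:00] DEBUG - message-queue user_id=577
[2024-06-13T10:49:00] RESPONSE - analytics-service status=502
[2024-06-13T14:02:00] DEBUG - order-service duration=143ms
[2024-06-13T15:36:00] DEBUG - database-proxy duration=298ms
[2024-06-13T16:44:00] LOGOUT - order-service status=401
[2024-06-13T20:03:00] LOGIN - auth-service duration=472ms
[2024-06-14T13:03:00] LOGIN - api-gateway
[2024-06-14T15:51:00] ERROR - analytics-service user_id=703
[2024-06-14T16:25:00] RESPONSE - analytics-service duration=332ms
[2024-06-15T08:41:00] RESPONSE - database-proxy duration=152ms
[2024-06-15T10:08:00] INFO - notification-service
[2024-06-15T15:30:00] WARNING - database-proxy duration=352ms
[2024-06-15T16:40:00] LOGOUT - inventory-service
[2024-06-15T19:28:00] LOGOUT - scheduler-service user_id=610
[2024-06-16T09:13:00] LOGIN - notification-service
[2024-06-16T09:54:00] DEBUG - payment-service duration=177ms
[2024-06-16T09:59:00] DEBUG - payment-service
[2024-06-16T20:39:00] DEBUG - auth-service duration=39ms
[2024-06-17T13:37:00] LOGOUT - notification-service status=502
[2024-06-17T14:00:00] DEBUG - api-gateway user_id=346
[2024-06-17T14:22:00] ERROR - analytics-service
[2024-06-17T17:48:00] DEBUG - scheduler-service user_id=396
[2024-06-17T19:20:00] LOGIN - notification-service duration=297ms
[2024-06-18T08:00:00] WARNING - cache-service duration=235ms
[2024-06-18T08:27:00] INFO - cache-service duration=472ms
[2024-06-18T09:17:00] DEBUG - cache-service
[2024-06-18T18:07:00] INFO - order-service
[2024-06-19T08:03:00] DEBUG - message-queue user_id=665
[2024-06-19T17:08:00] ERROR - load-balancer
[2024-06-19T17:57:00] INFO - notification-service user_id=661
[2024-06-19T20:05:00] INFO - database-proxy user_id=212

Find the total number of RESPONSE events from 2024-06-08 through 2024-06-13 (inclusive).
7

To filter by date range:

1. Date range: 2024-06-08 through 2024-06-13, both dates inclusive
2. Filter for RESPONSE events whose date falls in this range
3. Count matching events: 7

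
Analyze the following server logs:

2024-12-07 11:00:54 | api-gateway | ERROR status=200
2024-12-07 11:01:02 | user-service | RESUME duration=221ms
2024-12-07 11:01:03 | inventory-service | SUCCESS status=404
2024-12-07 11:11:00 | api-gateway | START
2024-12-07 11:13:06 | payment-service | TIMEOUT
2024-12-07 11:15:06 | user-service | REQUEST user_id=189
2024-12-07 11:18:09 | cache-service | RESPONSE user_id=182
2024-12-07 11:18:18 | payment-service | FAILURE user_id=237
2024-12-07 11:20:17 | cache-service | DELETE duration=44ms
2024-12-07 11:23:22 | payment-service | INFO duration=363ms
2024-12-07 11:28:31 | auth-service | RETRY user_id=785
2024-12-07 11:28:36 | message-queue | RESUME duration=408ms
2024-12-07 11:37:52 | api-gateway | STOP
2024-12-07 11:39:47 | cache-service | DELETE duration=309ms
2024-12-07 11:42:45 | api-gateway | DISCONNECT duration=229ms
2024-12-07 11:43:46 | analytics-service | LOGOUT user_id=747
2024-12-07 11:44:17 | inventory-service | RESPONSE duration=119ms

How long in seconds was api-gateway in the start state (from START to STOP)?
1612

To calculate state duration:

1. Find START event for api-gateway: 2024-12-07 11:11:00
2. Find STOP event for api-gateway: 2024-12-07 11:37:52
3. Calculate duration: 2024-12-07 11:37:52 - 2024-12-07 11:11:00 = 1612 seconds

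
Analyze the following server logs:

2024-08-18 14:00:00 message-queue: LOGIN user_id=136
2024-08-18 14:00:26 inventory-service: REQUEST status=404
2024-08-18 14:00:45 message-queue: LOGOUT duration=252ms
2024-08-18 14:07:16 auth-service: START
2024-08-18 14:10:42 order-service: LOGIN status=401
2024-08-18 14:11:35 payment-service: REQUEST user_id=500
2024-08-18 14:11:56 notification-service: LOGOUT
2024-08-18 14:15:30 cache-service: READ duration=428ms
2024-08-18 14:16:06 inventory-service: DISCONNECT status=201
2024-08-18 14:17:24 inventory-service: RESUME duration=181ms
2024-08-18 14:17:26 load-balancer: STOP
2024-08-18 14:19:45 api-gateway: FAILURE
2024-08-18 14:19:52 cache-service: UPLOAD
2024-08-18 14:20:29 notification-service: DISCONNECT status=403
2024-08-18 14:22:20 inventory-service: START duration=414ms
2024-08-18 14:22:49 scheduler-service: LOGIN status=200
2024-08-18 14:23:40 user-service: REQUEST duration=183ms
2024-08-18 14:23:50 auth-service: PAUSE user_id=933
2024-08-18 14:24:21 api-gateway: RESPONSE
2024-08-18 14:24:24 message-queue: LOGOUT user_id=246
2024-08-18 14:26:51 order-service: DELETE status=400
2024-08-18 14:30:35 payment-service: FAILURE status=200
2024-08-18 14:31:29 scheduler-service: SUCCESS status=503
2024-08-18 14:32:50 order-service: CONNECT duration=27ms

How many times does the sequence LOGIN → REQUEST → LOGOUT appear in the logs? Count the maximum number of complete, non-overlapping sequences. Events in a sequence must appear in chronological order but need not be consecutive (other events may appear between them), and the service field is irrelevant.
3

To count sequences:

1. Look for pattern: LOGIN → REQUEST → LOGOUT
2. Greedily scan the log in chronological order, matching each sequence element in turn (ignoring service)
3. Each time the full pattern completes, increment the count and restart matching from the next event
4. Complete non-overlapping sequences found: 3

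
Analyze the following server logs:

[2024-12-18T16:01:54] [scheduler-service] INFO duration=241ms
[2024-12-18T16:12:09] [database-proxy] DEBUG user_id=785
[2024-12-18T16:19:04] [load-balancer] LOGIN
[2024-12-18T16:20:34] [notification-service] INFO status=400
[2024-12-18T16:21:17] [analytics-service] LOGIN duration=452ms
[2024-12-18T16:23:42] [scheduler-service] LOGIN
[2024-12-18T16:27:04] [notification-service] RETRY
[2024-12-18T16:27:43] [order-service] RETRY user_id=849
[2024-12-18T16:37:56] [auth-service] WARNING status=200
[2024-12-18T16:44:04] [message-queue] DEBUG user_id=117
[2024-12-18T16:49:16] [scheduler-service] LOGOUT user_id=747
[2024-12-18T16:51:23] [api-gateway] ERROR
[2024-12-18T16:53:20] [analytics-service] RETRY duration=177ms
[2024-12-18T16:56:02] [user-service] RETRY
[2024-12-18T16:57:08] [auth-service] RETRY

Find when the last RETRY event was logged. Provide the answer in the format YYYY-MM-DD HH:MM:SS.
2024-12-18 16:57:08

To find the last event:

1. Filter for all RETRY events
2. Sort by timestamp
3. Select the last one
4. Timestamp: 2024-12-18 16:57:08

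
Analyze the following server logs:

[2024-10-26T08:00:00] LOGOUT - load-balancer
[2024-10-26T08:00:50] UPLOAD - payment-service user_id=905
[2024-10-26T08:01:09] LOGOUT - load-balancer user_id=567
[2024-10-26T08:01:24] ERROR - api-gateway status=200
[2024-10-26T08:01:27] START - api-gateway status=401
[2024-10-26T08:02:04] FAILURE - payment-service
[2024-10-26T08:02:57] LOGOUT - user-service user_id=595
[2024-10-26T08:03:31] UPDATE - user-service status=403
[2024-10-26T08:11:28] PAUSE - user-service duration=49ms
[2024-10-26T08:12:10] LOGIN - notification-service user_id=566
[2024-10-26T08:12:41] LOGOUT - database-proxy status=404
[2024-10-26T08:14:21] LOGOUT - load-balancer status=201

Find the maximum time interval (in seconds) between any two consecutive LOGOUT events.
584

To find the longest gap:

1. Extract all LOGOUT events in chronological order
2. Calculate time differences between consecutive events
3. Find the maximum difference
4. Longest gap: 584 seconds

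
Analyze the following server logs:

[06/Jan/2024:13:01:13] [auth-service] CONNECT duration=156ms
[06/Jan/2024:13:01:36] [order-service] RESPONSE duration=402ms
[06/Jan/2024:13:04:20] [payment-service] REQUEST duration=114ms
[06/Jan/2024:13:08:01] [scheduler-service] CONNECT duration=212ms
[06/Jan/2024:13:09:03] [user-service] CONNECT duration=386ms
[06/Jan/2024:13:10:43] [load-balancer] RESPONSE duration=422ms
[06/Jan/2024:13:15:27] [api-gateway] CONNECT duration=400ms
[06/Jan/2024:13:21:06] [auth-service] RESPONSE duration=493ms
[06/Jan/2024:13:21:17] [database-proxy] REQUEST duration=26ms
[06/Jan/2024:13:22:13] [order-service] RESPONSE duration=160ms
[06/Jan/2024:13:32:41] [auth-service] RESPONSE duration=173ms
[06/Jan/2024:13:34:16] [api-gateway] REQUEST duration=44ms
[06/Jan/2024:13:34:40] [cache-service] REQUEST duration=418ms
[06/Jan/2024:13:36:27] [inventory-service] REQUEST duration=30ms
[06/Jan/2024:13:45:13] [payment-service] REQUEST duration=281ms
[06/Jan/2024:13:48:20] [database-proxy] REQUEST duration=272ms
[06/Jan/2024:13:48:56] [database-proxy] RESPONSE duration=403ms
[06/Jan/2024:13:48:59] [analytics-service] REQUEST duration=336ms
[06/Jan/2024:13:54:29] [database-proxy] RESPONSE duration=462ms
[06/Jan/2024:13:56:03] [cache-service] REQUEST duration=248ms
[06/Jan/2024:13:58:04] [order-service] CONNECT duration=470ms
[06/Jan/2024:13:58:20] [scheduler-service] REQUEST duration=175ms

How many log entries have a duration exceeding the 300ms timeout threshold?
10

To count timeouts:

1. Threshold: 300ms
2. Extract duration from each log entry
3. Count entries where duration > 300
4. Timeout count: 10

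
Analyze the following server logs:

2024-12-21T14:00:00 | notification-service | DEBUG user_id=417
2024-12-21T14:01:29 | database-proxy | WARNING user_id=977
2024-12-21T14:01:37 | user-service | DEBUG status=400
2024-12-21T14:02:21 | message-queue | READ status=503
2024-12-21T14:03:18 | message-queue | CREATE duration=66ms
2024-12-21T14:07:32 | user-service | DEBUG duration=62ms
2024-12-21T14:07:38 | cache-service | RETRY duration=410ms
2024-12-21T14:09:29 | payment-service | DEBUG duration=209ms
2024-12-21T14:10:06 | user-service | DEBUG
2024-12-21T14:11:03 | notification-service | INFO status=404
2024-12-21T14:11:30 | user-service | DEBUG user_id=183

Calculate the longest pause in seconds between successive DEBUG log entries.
355

To find the longest gap:

1. Extract all DEBUG events in chronological order
2. Calculate time differences between consecutive events
3. Find the maximum difference
4. Longest gap: 355 seconds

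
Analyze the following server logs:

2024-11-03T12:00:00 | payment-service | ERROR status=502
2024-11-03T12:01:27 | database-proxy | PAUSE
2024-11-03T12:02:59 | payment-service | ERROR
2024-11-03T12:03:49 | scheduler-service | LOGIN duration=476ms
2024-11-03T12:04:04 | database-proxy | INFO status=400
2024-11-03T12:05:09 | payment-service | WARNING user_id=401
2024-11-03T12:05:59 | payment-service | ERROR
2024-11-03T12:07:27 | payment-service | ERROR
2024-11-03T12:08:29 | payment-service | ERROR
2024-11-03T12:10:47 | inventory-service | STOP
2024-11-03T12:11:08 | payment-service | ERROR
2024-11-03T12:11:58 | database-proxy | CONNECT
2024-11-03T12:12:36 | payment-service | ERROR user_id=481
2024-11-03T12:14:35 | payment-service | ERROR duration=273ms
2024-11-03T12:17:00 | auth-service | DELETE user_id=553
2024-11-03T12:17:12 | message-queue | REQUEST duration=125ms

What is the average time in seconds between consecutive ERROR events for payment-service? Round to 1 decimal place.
125.0

To calculate average interval:

1. Find all ERROR events for payment-service in order
2. Calculate time gaps between consecutive events
3. Compute mean of gaps: 875 / 7 = 125.0 seconds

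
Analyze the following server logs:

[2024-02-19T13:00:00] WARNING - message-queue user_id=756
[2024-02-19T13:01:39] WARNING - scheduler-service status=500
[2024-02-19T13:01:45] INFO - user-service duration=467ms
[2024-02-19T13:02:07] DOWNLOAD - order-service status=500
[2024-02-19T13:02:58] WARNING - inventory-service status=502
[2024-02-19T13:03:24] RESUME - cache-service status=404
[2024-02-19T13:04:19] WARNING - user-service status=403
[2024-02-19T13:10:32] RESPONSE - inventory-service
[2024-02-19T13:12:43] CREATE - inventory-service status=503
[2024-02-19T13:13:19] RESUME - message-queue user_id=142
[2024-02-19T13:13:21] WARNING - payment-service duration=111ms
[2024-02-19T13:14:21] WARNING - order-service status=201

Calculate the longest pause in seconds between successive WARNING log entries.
542

To find the longest gap:

1. Extract all WARNING events in chronological order
2. Calculate time differences between consecutive events
3. Find the maximum difference
4. Longest gap: 542 seconds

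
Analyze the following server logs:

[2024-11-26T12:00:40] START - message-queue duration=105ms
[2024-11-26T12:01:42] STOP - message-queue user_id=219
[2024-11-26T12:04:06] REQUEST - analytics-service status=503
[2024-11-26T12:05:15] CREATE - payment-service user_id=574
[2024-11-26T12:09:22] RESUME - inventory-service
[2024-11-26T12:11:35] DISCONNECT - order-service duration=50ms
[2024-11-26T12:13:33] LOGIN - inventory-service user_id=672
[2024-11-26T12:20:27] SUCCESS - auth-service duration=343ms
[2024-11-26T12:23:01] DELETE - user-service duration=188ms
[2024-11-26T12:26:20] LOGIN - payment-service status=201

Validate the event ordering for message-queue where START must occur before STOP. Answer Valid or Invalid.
Valid

To validate ordering:

1. Required order: START → STOP
2. Rule: START must occur before STOP
3. Check actual order of events for message-queue
4. Result: Valid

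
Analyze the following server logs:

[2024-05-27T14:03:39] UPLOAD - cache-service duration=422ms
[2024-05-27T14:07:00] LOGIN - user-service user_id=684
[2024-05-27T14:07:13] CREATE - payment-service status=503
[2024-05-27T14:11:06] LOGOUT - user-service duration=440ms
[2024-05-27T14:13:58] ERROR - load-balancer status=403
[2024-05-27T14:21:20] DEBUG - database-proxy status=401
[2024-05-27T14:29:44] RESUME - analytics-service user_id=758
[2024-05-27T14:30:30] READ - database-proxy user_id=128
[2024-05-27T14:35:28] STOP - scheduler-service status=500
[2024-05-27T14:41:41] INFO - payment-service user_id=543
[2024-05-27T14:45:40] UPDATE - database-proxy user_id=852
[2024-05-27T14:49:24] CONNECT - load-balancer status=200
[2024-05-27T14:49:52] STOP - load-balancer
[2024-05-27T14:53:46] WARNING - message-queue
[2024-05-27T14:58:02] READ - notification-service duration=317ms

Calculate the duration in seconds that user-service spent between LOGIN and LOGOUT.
246

To calculate state duration:

1. Find LOGIN event for user-service: 2024-05-27T14:07:00
2. Find LOGOUT event for user-service: 2024-05-27T14:11:06
3. Calculate duration: 2024-05-27T14:11:06 - 2024-05-27T14:07:00 = 246 seconds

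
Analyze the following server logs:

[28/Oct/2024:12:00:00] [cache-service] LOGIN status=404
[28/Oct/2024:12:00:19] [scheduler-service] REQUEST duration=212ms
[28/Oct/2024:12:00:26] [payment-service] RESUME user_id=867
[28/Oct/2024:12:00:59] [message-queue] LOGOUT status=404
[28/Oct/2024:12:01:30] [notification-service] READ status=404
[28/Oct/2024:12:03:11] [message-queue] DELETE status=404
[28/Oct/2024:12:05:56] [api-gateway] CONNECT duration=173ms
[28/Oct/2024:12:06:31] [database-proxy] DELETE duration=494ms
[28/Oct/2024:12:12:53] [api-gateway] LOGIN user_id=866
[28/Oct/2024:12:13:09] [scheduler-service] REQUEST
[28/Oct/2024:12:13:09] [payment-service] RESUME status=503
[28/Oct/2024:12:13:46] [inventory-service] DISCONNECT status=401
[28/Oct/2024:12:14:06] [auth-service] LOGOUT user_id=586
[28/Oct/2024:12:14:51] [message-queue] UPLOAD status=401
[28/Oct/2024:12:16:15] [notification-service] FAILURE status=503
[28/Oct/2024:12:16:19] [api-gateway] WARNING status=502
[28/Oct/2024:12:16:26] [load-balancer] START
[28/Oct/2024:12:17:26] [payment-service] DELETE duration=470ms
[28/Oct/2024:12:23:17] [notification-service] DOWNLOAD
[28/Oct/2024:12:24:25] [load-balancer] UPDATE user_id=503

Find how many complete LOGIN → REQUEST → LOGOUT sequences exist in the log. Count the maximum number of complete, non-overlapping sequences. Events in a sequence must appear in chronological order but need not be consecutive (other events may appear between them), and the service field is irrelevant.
2

To count sequences:

1. Look for pattern: LOGIN → REQUEST → LOGOUT
2. Greedily scan the log in chronological order, matching each sequence element in turn (ignoring service)
3. Each time the full pattern completes, increment the count and restart matching from the next event
4. Complete non-overlapping sequences found: 2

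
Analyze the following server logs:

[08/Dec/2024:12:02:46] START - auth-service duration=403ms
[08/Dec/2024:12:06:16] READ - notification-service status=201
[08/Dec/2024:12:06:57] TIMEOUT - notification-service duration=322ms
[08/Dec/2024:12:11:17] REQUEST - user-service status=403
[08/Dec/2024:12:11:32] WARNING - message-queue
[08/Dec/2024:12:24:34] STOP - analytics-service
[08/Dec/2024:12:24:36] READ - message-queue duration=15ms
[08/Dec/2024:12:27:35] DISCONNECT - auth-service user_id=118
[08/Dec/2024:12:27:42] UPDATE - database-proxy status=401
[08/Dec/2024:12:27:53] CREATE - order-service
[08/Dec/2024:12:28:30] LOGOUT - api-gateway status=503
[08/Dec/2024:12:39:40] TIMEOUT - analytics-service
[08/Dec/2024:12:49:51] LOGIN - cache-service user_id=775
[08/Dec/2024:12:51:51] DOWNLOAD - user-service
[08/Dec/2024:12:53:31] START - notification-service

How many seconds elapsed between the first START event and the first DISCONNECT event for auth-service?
1489

To find the time between events:

1. Locate the first START event for auth-service: 08/Dec/2024:12:02:46
2. Locate the first DISCONNECT event for auth-service: 08/Dec/2024:12:27:35
3. Calculate the difference: 08/Dec/2024:12:27:35 - 08/Dec/2024:12:02:46 = 1489 seconds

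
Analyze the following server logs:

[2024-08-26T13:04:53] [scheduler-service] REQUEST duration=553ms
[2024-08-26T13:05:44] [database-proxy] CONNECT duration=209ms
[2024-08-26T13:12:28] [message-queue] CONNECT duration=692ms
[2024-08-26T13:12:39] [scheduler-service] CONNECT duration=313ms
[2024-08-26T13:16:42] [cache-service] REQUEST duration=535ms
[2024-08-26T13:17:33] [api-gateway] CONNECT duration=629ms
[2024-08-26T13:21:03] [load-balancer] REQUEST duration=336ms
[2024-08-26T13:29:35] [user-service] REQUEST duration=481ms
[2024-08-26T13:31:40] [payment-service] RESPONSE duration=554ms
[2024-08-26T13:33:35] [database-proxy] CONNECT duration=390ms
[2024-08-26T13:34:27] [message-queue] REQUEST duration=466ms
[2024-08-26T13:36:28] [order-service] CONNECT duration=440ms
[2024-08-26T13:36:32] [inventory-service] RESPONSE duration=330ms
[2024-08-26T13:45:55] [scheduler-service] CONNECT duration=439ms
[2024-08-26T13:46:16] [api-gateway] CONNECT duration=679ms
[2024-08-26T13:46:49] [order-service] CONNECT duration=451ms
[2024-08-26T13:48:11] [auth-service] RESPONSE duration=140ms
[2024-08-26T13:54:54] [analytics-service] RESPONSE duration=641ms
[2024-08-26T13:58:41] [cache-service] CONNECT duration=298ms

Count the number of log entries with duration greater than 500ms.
7

To count timeouts:

1. Threshold: 500ms
2. Extract duration from each log entry
3. Count entries where duration > 500
4. Timeout count: 7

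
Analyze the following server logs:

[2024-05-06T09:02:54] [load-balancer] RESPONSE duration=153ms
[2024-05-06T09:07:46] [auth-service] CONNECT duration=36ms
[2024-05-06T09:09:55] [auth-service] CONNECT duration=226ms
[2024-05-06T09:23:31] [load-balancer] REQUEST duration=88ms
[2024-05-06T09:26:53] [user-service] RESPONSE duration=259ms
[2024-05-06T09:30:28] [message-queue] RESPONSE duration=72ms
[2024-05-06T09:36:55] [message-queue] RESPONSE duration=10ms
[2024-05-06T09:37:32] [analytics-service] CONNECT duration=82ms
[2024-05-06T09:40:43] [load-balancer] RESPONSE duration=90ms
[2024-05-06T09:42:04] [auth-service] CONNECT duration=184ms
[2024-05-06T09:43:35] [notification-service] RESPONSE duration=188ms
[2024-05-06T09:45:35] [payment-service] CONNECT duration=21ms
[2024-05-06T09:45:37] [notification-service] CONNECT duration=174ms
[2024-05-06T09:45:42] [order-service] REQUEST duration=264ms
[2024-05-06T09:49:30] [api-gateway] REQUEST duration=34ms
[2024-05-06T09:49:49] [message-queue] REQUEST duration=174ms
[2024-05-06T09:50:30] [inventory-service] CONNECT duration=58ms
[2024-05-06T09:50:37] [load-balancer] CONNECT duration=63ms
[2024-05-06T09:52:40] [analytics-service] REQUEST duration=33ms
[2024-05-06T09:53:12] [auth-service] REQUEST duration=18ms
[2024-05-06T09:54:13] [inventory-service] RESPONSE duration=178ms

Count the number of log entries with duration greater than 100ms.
9

To count timeouts:

1. Threshold: 100ms
2. Extract duration from each log entry
3. Count entries where duration > 100
4. Timeout count: 9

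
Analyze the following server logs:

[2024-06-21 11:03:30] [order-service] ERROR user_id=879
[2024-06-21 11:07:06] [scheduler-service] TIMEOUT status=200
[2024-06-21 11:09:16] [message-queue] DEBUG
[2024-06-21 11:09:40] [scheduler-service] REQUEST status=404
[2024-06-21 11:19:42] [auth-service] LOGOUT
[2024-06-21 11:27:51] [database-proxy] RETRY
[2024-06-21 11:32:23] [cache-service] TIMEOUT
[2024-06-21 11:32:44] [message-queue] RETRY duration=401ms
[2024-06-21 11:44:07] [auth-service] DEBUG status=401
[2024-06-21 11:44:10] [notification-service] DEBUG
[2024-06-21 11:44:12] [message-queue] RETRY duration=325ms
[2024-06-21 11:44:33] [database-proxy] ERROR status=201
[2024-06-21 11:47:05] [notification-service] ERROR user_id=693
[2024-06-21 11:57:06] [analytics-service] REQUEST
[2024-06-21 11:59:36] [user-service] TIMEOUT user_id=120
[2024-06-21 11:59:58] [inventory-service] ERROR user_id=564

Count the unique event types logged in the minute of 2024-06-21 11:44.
3

To count unique event types:

1. Filter events in the minute starting at 2024-06-21 11:44
2. Extract event types from matching entries
3. Count unique types: 3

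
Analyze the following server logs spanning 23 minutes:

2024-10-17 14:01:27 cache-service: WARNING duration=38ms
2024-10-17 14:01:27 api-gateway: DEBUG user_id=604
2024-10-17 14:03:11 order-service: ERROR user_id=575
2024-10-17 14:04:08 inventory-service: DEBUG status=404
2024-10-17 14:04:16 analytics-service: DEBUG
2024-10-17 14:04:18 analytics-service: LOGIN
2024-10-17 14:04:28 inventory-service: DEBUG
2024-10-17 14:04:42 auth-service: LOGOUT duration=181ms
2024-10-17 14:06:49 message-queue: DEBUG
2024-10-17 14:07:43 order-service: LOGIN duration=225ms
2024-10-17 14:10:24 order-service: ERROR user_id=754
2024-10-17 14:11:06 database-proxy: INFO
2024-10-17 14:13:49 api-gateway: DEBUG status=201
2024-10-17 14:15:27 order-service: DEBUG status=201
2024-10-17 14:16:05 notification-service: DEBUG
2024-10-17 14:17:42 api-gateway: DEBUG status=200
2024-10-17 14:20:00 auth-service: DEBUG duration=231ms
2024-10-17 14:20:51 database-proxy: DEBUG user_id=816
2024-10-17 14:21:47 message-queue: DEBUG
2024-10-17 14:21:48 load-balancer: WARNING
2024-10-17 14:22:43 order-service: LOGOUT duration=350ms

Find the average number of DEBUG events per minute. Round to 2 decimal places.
0.52

To calculate the rate:

1. Count total DEBUG events: 12
2. Total time period: 23 minutes
3. Rate = 12 / 23 = 0.52 events per minute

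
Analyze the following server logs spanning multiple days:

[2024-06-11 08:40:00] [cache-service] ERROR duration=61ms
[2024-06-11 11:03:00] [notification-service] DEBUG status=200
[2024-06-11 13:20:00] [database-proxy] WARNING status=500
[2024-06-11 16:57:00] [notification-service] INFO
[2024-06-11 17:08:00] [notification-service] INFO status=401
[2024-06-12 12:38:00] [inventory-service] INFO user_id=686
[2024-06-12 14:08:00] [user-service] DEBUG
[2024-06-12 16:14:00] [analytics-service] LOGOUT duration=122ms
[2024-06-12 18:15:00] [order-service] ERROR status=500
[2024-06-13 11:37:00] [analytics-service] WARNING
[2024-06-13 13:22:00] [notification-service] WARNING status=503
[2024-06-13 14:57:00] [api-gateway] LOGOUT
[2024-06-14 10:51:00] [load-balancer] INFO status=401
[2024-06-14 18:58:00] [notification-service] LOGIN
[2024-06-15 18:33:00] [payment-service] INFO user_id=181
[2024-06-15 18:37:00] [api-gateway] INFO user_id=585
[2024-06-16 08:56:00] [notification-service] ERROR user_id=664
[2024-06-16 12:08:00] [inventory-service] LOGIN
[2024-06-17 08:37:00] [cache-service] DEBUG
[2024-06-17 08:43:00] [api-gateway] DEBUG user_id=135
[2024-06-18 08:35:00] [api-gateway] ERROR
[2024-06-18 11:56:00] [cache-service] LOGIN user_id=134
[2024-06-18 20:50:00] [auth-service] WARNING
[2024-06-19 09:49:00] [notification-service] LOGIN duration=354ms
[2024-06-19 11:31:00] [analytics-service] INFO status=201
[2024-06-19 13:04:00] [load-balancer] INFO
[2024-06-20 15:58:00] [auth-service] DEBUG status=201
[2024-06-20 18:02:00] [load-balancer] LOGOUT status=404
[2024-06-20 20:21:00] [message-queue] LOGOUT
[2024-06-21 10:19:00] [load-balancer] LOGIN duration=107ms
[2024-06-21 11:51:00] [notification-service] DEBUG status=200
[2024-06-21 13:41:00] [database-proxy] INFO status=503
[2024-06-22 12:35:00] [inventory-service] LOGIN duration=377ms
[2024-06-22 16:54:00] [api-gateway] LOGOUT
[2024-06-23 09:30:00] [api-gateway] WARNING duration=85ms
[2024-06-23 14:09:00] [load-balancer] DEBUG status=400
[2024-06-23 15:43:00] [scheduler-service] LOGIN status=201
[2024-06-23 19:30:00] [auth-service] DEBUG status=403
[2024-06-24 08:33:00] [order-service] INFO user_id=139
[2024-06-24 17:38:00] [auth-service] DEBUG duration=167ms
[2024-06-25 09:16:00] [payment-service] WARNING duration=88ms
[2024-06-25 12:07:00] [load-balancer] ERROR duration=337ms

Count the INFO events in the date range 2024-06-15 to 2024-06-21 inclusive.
5

To filter by date range:

1. Date range: 2024-06-15 through 2024-06-21, both dates inclusive
2. Filter for INFO events whose date falls in this range
3. Count matching events: 5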